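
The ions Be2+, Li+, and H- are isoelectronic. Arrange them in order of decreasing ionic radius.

H-, Li+, Be2+

All of these have 2 electrons, so size is governed by nuclear charge alone: the more protons, the stronger the pull on the same electron cloud, and the smaller the ion.
Nuclear charges: Be2+ (Z=4), Li+ (Z=3), H- (Z=1).
Largest to smallest: H- > Li+ > Be2+.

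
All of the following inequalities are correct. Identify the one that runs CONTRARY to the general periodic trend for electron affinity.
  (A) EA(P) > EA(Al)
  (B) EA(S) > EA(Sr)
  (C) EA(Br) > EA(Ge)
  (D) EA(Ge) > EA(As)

The general trend: electron affinity increases across a period and decreases down a group.
(A) P (period 3, group 15) vs Al (period 3, group 13): the stated order agrees with the simple trend.
(B) S (period 3, group 16) vs Sr (period 5, group 2): the stated order agrees with the simple trend.
(C) Br (period 4, group 17) vs Ge (period 4, group 14): the stated order agrees with the simple trend.
(D) Ge (period 4, group 14) vs As (period 4, group 15): the stated order contradicts the simple trend.
The exception is (D): adding an electron to As's half-filled 4p³ is unfavourable, so Ge (4p²) has the more exothermic EA.

(D)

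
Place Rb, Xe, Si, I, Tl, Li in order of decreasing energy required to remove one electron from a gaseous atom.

Li is in period 2, group 1; Si is in period 3, group 14; Rb is in period 5, group 1; I is in period 5, group 17; Xe is in period 5, group 18; Tl is in period 6, group 13.
IE₁ increases left→right with effective nuclear charge and decreases top→bottom as the valence shell moves farther out.
Here both period and group differ, so the two effects have to be weighed against each other.
Li > Rb: Li sits above Rb in group 1, so the down-group effect alone puts Li higher.
Tl > Li: the two effects oppose for this pair; the across-period effect wins (589 vs 520 kJ/mol).
Si > Tl: relative to Tl, both the across-period and down-group shifts push Si's first ionization energy up.
I > Si: the two effects oppose for this pair; the across-period effect wins (1008 vs 786 kJ/mol).
Xe > I: Xe lies to the right of I in period 5, so the across-period effect alone puts Xe higher.
For reference (kJ/mol): Li 520, Si 786, Rb 403, I 1008, Xe 1170, Tl 589.
So from highest to lowest: Xe > I > Si > Tl > Li > Rb.

Xe > I > Si > Tl > Li > Rb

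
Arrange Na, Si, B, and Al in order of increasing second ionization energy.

Consider each +1 ion: Na⁺ is the bare [Ne] core; Si⁺ still has 3 valence electrons; B⁺ still has 2 valence electrons; Al⁺ still has 2 valence electrons.
Pulling an electron out of a noble-gas core costs far more than removing a remaining valence electron, so Na sits at the high end of IE_2.
Valence configurations: Si⁺ [Ne]3s²3p¹, B⁺ [He]2s², Al⁺ [Ne]3s².
Si⁺ loses a lone 3p electron whereas Al⁺ must break into a filled 3s² pair, so IE_2(Al) > IE_2(Si) even though Si has the higher nuclear charge.
Approximate IE_2 values (kJ/mol): Na 4562, Si 1577, B 2427, Al 1817.
So the second ionization energies run Si < Al < B < Na.

Si, Al, B, Na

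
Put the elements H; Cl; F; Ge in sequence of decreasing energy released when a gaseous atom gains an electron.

Cl > F > Ge > H

EA tends to increase across a period and decrease down a group, though the pattern is less regular than for IE or radius.
These span different periods and groups, so the two trends combine.
Ge > H: period and group pull opposite ways; the across-period shift dominates (119 vs 73 kJ/mol).
F > Ge: both effects reinforce here, so F is clearly the higher of the two.
Cl > F: this pair runs against the simple trend — see the exception note.
Note the exception: Cl has a higher electron affinity than F, contrary to the simple trend — F's small 2p subshell makes the incoming electron feel strong e⁻–e⁻ repulsion, so Cl actually releases more energy on gaining an electron.
Tabulated electron affinity (kJ/mol): H 73, F 328, Cl 349, Ge 119.
So from highest to lowest: Cl > F > Ge > H.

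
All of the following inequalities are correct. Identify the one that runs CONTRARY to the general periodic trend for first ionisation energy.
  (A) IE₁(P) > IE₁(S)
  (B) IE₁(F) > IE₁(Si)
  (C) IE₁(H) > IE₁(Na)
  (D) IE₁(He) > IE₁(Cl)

The general trend: first ionisation energy increases across a period and decreases down a group.
(A) P (period 3, group 15) vs S (period 3, group 16): the stated order contradicts the simple trend.
(B) F (period 2, group 17) vs Si (period 3, group 14): the stated order agrees with the simple trend.
(C) H (period 1, group 1) vs Na (period 3, group 1): the stated order agrees with the simple trend.
(D) He (period 1, group 18) vs Cl (period 3, group 17): the stated order agrees with the simple trend.
The exception is (A): S (3p⁴) ionizes more easily than half-filled P (3p³) because the paired 3p electron in S is pushed out by e⁻–e⁻ repulsion.

(A)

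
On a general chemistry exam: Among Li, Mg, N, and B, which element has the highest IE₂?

Li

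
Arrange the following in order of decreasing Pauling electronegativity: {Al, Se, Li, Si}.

Se > Si > Al > Li

Li is in period 2, group 1; Al is in period 3, group 13; Si is in period 3, group 14; Se is in period 4, group 16.
Electronegativity increases across a period and decreases down a group, tracking effective nuclear charge and atomic size.
Here both period and group differ, so the two effects have to be weighed against each other.
Al > Li: period and group pull opposite ways; the across-period shift dominates (1.61 vs 0.98).
Si > Al: Si lies to the right of Al in period 3, so the across-period effect alone puts Si higher.
Se > Si: period and group pull opposite ways; the across-period shift dominates (2.55 vs 1.90).
Approximate values (Pauling): Li 0.98, Al 1.61, Si 1.90, Se 2.55.
So from highest to lowest: Se > Si > Al > Li.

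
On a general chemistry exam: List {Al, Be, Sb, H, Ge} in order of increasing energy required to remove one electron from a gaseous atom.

Al < Ge < Sb < Be < H

H is in period 1, group 1; Be is in period 2, group 2; Al is in period 3, group 13; Ge is in period 4, group 14; Sb is in period 5, group 15.
Across a period the outer electron is held more tightly (higher IE₁); down a group it sits in a higher shell, more shielded, and comes off more easily.
These sit on a diagonal, where the across-period and down-group effects partly cancel.
Ge > Al: period and group pull opposite ways; the across-period shift dominates (762 vs 578 kJ/mol).
Sb > Ge: period and group pull opposite ways; the across-period shift dominates (831 vs 762 kJ/mol).
Be > Sb: the two effects oppose for this pair; the down-group effect wins (900 vs 831 kJ/mol).
H > Be: period and group pull opposite ways; the down-group shift dominates (1312 vs 900 kJ/mol).
Approximate values (kJ/mol): H 1312, Be 900, Al 578, Ge 762, Sb 831.
So from lowest to highest: Al < Ge < Sb < Be < H.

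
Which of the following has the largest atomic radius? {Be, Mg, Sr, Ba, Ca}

Be is in period 2, group 2; Mg is in period 3, group 2; Ca is in period 4, group 2; Sr is in period 5, group 2; Ba is in period 6, group 2.
Moving right in a period, electrons are added to the same shell under a stronger nuclear pull, so atoms get smaller; moving down, a new shell is opened and atoms get larger.
All are in group 2, so atomic radius increases down the group.
The largest atomic radius among these belongs to Ba.

Ba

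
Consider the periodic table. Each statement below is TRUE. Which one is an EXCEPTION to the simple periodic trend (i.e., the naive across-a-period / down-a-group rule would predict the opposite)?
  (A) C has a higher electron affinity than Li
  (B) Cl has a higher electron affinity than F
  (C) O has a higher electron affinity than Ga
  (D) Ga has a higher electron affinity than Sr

The general trend: electron affinity increases across a period and decreases down a group.
(A) C (period 2, group 14) vs Li (period 2, group 1): the stated order agrees with the simple trend.
(B) Cl (period 3, group 17) vs F (period 2, group 17): the stated order contradicts the simple trend.
(C) O (period 2, group 16) vs Ga (period 4, group 13): the stated order agrees with the simple trend.
(D) Ga (period 4, group 13) vs Sr (period 5, group 2): the stated order agrees with the simple trend.
The exception is (B): F's small 2p subshell makes the incoming electron feel strong e⁻–e⁻ repulsion, so Cl actually releases more energy on gaining an electron.

(B)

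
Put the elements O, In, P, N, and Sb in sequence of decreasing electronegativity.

N is in period 2, group 15; O is in period 2, group 16; P is in period 3, group 15; In is in period 5, group 13; Sb is in period 5, group 15.
EN rises left→right (higher Z_eff, smaller atoms) and falls top→bottom (larger, more shielded atoms).
Here both period and group differ, so the two effects have to be weighed against each other.
Sb > In: Sb lies to the right of In in period 5, so the across-period effect alone puts Sb higher.
P > Sb: P sits above Sb in group 15, so the down-group effect alone puts P higher.
N > P: N sits above P in group 15, so the down-group effect alone puts N higher.
O > N: O lies to the right of N in period 2, so the across-period effect alone puts O higher.
Approximate values (Pauling): N 3.04, O 3.44, P 2.19, In 1.78, Sb 2.05.
So from highest to lowest: O > N > P > Sb > In.

O, N, P, Sb, In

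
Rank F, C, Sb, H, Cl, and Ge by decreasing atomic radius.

H is in period 1, group 1; C is in period 2, group 14; F is in period 2, group 17; Cl is in period 3, group 17; Ge is in period 4, group 14; Sb is in period 5, group 15.
Atomic radius shrinks across a period as nuclear charge pulls the same shell inward, and grows down a group as new shells are added.
These span different periods and groups, so the two trends combine.
F > H: the two effects oppose for this pair; the down-group effect wins (64 vs 32 pm).
C > F: C lies to the left of F in period 2, so the across-period effect alone puts C larger.
Cl > C: period and group pull opposite ways; the down-group shift dominates (99 vs 75 pm).
Ge > Cl: both effects reinforce here, so Ge is clearly the larger of the two.
Sb > Ge: the two effects oppose for this pair; the down-group effect wins (140 vs 121 pm).
For reference (pm): H 32, C 75, F 64, Cl 99, Ge 121, Sb 140.
So from largest to smallest: Sb > Ge > Cl > C > F > H.

Sb > Ge > Cl > C > F > H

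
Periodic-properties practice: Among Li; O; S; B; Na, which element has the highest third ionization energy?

The third ionization energy removes an electron from the +2 ion. For each element: Li²⁺ is already 1 electron into the core; O²⁺ still has 4 valence electrons; S²⁺ still has 4 valence electrons; B²⁺ still has 1 valence electron; Na²⁺ is already 1 electron into the core.
Core electrons are held far more tightly than valence electrons, so Na and Li top the IE_3 order.
Valence configurations: O²⁺ [He]2s²2p², S²⁺ [Ne]3s²3p², B²⁺ [He]2s¹.
Approximate IE_3 values (kJ/mol): Li 11815, O 5300, S 3357, B 3660, Na 6910.
Overall IE_3 order: S < B < O < Na < Li.

Li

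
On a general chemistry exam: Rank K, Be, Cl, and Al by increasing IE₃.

Al < Cl < K < Be

Consider each +2 ion: K²⁺ is already 1 electron into the core; Be²⁺ is the bare [He] core; Cl²⁺ still has 5 valence electrons; Al²⁺ still has 1 valence electron.
Core electrons are held far more tightly than valence electrons, so K and Be top the IE_3 order.
Valence configurations: Cl²⁺ [Ne]3s²3p³, Al²⁺ [Ne]3s¹.
Approximate IE_3 values (kJ/mol): K 4420, Be 14849, Cl 3822, Al 2745.
Putting it together, IE_3: Al < Cl < K < Be.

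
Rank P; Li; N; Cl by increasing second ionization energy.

After 1 electron has been removed, what remains? P⁺ still has 4 valence electrons; Li⁺ is the bare [He] core; N⁺ still has 4 valence electrons; Cl⁺ still has 6 valence electrons.
Pulling an electron out of a noble-gas core costs far more than removing a remaining valence electron, so Li sits at the high end of IE_2.
Valence configurations: P⁺ [Ne]3s²3p², N⁺ [He]2s²2p², Cl⁺ [Ne]3s²3p⁴.
Tabulated IE_2 (kJ/mol): P 1907, Li 7298, N 2856, Cl 2298.
Putting it together, IE_2: P < Cl < N < Li.

P < Cl < N < Li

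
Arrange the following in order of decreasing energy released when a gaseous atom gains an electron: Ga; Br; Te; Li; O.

Br > Te > O > Li > Ga

Atoms with high Z_eff and room in the valence shell (especially the halogens) have the most exothermic electron affinities.
These span different periods and groups, so the two trends combine.
Li > Ga: period and group pull opposite ways; the down-group shift dominates (60 vs 29 kJ/mol).
O > Li: both are in period 2; the period trend gives O the larger value.
Te > O: this pair runs against the simple trend — see the exception note.
Br > Te: both effects reinforce here, so Br is clearly the higher of the two.
Note the exception: Te has a higher electron affinity than O, contrary to the simple trend — O's compact 2p subshell gives strong electron–electron repulsion on the added electron.
For reference (kJ/mol): Li 60, O 141, Ga 29, Br 325, Te 190.
So from highest to lowest: Br > Te > O > Li > Ga.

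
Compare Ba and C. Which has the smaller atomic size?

Atomic radius shrinks across a period as nuclear charge pulls the same shell inward, and grows down a group as new shells are added.
Here both period and group differ, so the two effects have to be weighed against each other.
Ba > C: relative to C, both the across-period and down-group shifts push Ba's atomic radius up.
Tabulated atomic radius (pm): C 75, Ba 196.
So C has the smaller atomic size (C < Ba).

C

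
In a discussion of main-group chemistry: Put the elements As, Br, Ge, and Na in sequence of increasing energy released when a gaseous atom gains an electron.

Na < As < Ge < Br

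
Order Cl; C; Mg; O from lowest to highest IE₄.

Cl < C < O < Mg

After 3 electrons have been removed, what remains? Cl³⁺ still has 4 valence electrons; C³⁺ still has 1 valence electron; Mg³⁺ is already 1 electron into the core; O³⁺ still has 3 valence electrons.
Breaking into a closed-shell core is much more expensive than removing a leftover valence electron — Mg has the largest IE_4 here.
Valence configurations: Cl³⁺ [Ne]3s²3p², C³⁺ [He]2s¹, O³⁺ [He]2s²2p¹.
Tabulated IE_4 (kJ/mol): Cl 5159, C 6223, Mg 10543, O 7469.
So the fourth ionization energies run Cl < C < O < Mg.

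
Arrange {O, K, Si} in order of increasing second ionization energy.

Si < K < O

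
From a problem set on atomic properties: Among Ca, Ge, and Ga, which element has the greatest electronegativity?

Ge

Electronegativity increases across a period and decreases down a group, tracking effective nuclear charge and atomic size.
All lie in period 4, so electronegativity increases left to right.
The greatest electronegativity among these belongs to Ge.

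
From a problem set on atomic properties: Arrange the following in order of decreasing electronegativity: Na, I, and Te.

EN rises left→right (higher Z_eff, smaller atoms) and falls top→bottom (larger, more shielded atoms).
Neither a single period nor a single group — weigh both effects.
Te > Na: the two effects oppose for this pair; the across-period effect wins (2.10 vs 0.93).
I > Te: both are in period 5; the period trend gives I the larger value.
Approximate values (Pauling): Na 0.93, Te 2.10, I 2.66.
So from highest to lowest: I > Te > Na.

I > Te > Na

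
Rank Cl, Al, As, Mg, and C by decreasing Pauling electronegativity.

Cl, C, As, Al, Mg

Atoms toward the upper right of the periodic table pull bonding electrons most strongly.
Here both period and group differ, so the two effects have to be weighed against each other.
Al > Mg: Al lies to the right of Mg in period 3, so the across-period effect alone puts Al higher.
As > Al: the two effects oppose for this pair; the across-period effect wins (2.18 vs 1.61).
C > As: period and group pull opposite ways; the down-group shift dominates (2.55 vs 2.18).
Cl > C: period and group pull opposite ways; the across-period shift dominates (3.16 vs 2.55).
Tabulated electronegativity (Pauling): C 2.55, Mg 1.31, Al 1.61, Cl 3.16, As 2.18.
So from highest to lowest: Cl > C > As > Al > Mg.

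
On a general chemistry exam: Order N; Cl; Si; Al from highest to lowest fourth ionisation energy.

Al, N, Cl, Si

IE_4 is the cost of taking one more electron from the +3 cation: N³⁺ still has 2 valence electrons; Cl³⁺ still has 4 valence electrons; Si³⁺ still has 1 valence electron; Al³⁺ is the bare [Ne] core.
Pulling an electron out of a noble-gas core costs far more than removing a remaining valence electron, so Al sits at the high end of IE_4.
Valence configurations: N³⁺ [He]2s², Cl³⁺ [Ne]3s²3p², Si³⁺ [Ne]3s¹.
Tabulated IE_4 (kJ/mol): N 7475, Cl 5159, Si 4356, Al 11577.
Hence IE_4: Si < Cl < N < Al.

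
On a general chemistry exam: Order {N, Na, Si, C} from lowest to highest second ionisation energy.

Si < C < N < Na

After 1 electron has been removed, what remains? N⁺ still has 4 valence electrons; Na⁺ is the bare [Ne] core; Si⁺ still has 3 valence electrons; C⁺ still has 3 valence electrons.
Breaking into a closed-shell core is much more expensive than removing a leftover valence electron — Na has the largest IE_2 here.
Valence configurations: N⁺ [He]2s²2p², Si⁺ [Ne]3s²3p¹, C⁺ [He]2s²2p¹.
The numbers (kJ/mol): N 2856, Na 4562, Si 1577, C 2353.
Overall IE_2 order: Si < C < N < Na.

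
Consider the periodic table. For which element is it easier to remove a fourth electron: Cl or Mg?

Cl

Consider each +3 ion: Cl³⁺ still has 4 valence electrons; Mg³⁺ is already 1 electron into the core.
Breaking into a closed-shell core is much more expensive than removing a leftover valence electron — Mg has the largest IE_4 here.
The numbers (kJ/mol): Cl 5159, Mg 10543.
So the fourth ionization energies run Cl < Mg.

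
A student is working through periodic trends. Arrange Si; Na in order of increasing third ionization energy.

Si, Na

IE_3 is the cost of taking one more electron from the +2 cation: Si²⁺ still has 2 valence electrons; Na²⁺ is already 1 electron into the core.
Breaking into a closed-shell core is much more expensive than removing a leftover valence electron — Na has the largest IE_3 here.
The numbers (kJ/mol): Si 3232, Na 6910.
Putting it together, IE_3: Si < Na.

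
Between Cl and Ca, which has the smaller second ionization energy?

The second ionization energy removes an electron from the +1 ion. For each element: Cl⁺ still has 6 valence electrons; Ca⁺ still has 1 valence electron.
All are still removing valence electrons, so compare the +1 ions as you would atoms: IE_2 generally rises across a period (higher Z_eff) and falls down a group (larger shell), subject to the usual subshell exceptions.
Valence configurations: Cl⁺ [Ne]3s²3p⁴, Ca⁺ [Ar]4s¹.
Tabulated IE_2 (kJ/mol): Cl 2298, Ca 1145.
Putting it together, IE_2: Ca < Cl.

Ca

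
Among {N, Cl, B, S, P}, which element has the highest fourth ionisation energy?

B

The fourth ionization energy removes an electron from the +3 ion. For each element: N³⁺ still has 2 valence electrons; Cl³⁺ still has 4 valence electrons; B³⁺ is the bare [He] core; S³⁺ still has 3 valence electrons; P³⁺ still has 2 valence electrons.
Breaking into a closed-shell core is much more expensive than removing a leftover valence electron — B has the largest IE_4 here.
Valence configurations: N³⁺ [He]2s², Cl³⁺ [Ne]3s²3p², S³⁺ [Ne]3s²3p¹, P³⁺ [Ne]3s².
S³⁺ loses a lone 3p electron whereas P³⁺ must break into a filled 3s² pair, so IE_4(P) > IE_4(S) even though S has the higher nuclear charge.
Approximate IE_4 values (kJ/mol): N 7475, Cl 5159, B 25026, S 4556, P 4964.
Putting it together, IE_4: S < P < Cl < N < B.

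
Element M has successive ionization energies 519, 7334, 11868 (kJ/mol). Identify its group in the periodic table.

Group 1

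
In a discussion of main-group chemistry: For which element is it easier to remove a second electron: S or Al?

Al

After 1 electron has been removed, what remains? S⁺ still has 5 valence electrons; Al⁺ still has 2 valence electrons.
All are still removing valence electrons, so compare the +1 ions as you would atoms: IE_2 generally rises across a period (higher Z_eff) and falls down a group (larger shell), subject to the usual subshell exceptions.
Valence configurations: S⁺ [Ne]3s²3p³, Al⁺ [Ne]3s².
The numbers (kJ/mol): S 2252, Al 1817.
Putting it together, IE_2: Al < S.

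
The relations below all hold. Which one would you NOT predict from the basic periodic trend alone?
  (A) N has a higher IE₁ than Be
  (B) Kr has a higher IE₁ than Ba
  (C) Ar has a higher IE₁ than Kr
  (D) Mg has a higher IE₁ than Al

(D)

The general trend: IE₁ increases across a period and decreases down a group.
(A) N (period 2, group 15) vs Be (period 2, group 2): the stated order agrees with the simple trend.
(B) Kr (period 4, group 18) vs Ba (period 6, group 2): the stated order agrees with the simple trend.
(C) Ar (period 3, group 18) vs Kr (period 4, group 18): the stated order agrees with the simple trend.
(D) Mg (period 3, group 2) vs Al (period 3, group 13): the stated order contradicts the simple trend.
The exception is (D): Al's single 3p electron is easier to remove than one from Mg's filled 3s².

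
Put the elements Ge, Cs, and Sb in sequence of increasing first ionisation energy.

Ge is in period 4, group 14; Sb is in period 5, group 15; Cs is in period 6, group 1.
Across a period the outer electron is held more tightly (higher IE₁); down a group it sits in a higher shell, more shielded, and comes off more easily.
Here both period and group differ, so the two effects have to be weighed against each other.
Ge > Cs: both effects reinforce here, so Ge is clearly the higher of the two.
Sb > Ge: the two effects oppose for this pair; the across-period effect wins (831 vs 762 kJ/mol).
Tabulated first ionization energy (kJ/mol): Ge 762, Sb 831, Cs 376.
So from lowest to highest: Cs < Ge < Sb.

Cs < Ge < Sb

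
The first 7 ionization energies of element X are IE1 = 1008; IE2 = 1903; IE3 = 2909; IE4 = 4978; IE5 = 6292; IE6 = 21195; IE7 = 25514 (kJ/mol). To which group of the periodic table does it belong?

Group 15

Look for the largest jump between consecutive ionization energies: IE6/IE5 ≈ 3.4, far larger than any earlier ratio.
That jump marks the point where a core electron is being removed. So the atom has 5 valence electrons.
A main-group element with 5 valence electrons is in group 15.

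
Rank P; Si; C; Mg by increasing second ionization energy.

Mg < Si < P < C

Consider each +1 ion: P⁺ still has 4 valence electrons; Si⁺ still has 3 valence electrons; C⁺ still has 3 valence electrons; Mg⁺ still has 1 valence electron.
All are still removing valence electrons, so compare the +1 ions as you would atoms: IE_2 generally rises across a period (higher Z_eff) and falls down a group (larger shell), subject to the usual subshell exceptions.
Valence configurations: P⁺ [Ne]3s²3p², Si⁺ [Ne]3s²3p¹, C⁺ [He]2s²2p¹, Mg⁺ [Ne]3s¹.
Tabulated IE_2 (kJ/mol): P 1907, Si 1577, C 2353, Mg 1451.
Putting it together, IE_2: Mg < Si < P < C.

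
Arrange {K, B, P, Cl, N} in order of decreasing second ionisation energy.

K > N > B > Cl > P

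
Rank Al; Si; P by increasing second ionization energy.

Si < Al < P

The second ionization energy removes an electron from the +1 ion. For each element: Al⁺ still has 2 valence electrons; Si⁺ still has 3 valence electrons; P⁺ still has 4 valence electrons.
All are still removing valence electrons, so compare the +1 ions as you would atoms: IE_2 generally rises across a period (higher Z_eff) and falls down a group (larger shell), subject to the usual subshell exceptions.
Valence configurations: Al⁺ [Ne]3s², Si⁺ [Ne]3s²3p¹, P⁺ [Ne]3s²3p².
Si⁺ loses a lone 3p electron whereas Al⁺ must break into a filled 3s² pair, so IE_2(Al) > IE_2(Si) even though Si has the higher nuclear charge.
Tabulated IE_2 (kJ/mol): Al 1817, Si 1577, P 1907.
Overall IE_2 order: Si < Al < P.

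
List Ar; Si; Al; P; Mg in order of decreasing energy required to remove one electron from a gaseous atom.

Ar > P > Si > Mg > Al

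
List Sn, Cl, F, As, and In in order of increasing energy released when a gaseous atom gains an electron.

F is in period 2, group 17; Cl is in period 3, group 17; As is in period 4, group 15; In is in period 5, group 13; Sn is in period 5, group 14.
Atoms with high Z_eff and room in the valence shell (especially the halogens) have the most exothermic electron affinities.
Here both period and group differ, so the two effects have to be weighed against each other.
As > In: relative to In, both the across-period and down-group shifts push As's electron affinity up.
Sn > As: this pair runs against the simple trend — see the exception note.
F > Sn: relative to Sn, both the across-period and down-group shifts push F's electron affinity up.
Cl > F: this pair runs against the simple trend — see the exception note.
Note the exception: Sn has a higher electron affinity than As, contrary to the simple trend — adding an electron to As's half-filled np³ subshell costs electron-pairing energy.
Note the exception: Cl has a higher electron affinity than F, contrary to the simple trend — F's small 2p subshell makes the incoming electron feel strong e⁻–e⁻ repulsion, so Cl actually releases more energy on gaining an electron.
Approximate values (kJ/mol): F 328, Cl 349, As 78, In 29, Sn 107.
So from lowest to highest: In < As < Sn < F < Cl.

In < As < Sn < F < Cl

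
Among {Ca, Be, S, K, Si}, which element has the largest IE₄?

Be

IE_4 is the cost of taking one more electron from the +3 cation: Ca³⁺ is already 1 electron into the core; Be³⁺ is already 1 electron into the core; S³⁺ still has 3 valence electrons; K³⁺ is already 2 electrons into the core; Si³⁺ still has 1 valence electron.
Breaking into a closed-shell core is much more expensive than removing a leftover valence electron — K, Ca and Be have the largest IE_4 here.
Valence configurations: S³⁺ [Ne]3s²3p¹, Si³⁺ [Ne]3s¹.
Approximate IE_4 values (kJ/mol): Ca 6491, Be 21007, S 4556, K 5877, Si 4356.
Hence IE_4: Si < S < K < Ca < Be.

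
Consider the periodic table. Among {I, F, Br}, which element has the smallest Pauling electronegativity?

I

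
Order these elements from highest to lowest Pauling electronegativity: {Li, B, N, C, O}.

O, N, C, B, Li

Li is in period 2, group 1; B is in period 2, group 13; C is in period 2, group 14; N is in period 2, group 15; O is in period 2, group 16.
Electronegativity increases across a period and decreases down a group, tracking effective nuclear charge and atomic size.
All lie in period 2, so electronegativity increases left to right.
So from highest to lowest: O > N > C > B > Li.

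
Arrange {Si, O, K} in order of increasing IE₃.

Si, K, O

After 2 electrons have been removed, what remains? Si²⁺ still has 2 valence electrons; O²⁺ still has 4 valence electrons; K²⁺ is already 1 electron into the core.
Usually core removal costs more than valence removal, but here the competition is close: a tightly held n=2 valence electron can cost more to remove than an n=3 core electron, so the actual values have to decide it.
Valence configurations: Si²⁺ [Ne]3s², O²⁺ [He]2s²2p².
Approximate IE_3 values (kJ/mol): Si 3232, O 5300, K 4420.
So the third ionization energies run Si < K < O.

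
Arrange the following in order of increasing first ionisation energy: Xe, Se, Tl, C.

Tl, Se, C, Xe

C is in period 2, group 14; Se is in period 4, group 16; Xe is in period 5, group 18; Tl is in period 6, group 13.
IE₁ increases left→right with effective nuclear charge and decreases top→bottom as the valence shell moves farther out.
Neither a single period nor a single group — weigh both effects.
Se > Tl: both effects reinforce here, so Se is clearly the higher of the two.
C > Se: the two effects oppose for this pair; the down-group effect wins (1086 vs 941 kJ/mol).
Xe > C: the two effects oppose for this pair; the across-period effect wins (1170 vs 1086 kJ/mol).
Tabulated first ionization energy (kJ/mol): C 1086, Se 941, Xe 1170, Tl 589.
So from lowest to highest: Tl < Se < C < Xe.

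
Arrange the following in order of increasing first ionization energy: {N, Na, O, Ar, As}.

N is in period 2, group 15; O is in period 2, group 16; Na is in period 3, group 1; Ar is in period 3, group 18; As is in period 4, group 15.
First ionization energy rises across a period (greater Z_eff holds electrons more tightly) and falls down a group (valence electrons are farther from the nucleus).
These span different periods and groups, so the two trends combine.
As > Na: period and group pull opposite ways; the across-period shift dominates (947 vs 496 kJ/mol).
O > As: relative to As, both the across-period and down-group shifts push O's first ionization energy up.
N > O: this pair runs against the simple trend — see the exception note.
Ar > N: period and group pull opposite ways; the across-period shift dominates (1521 vs 1402 kJ/mol).
Note the exception: N has a higher first ionization energy than O, contrary to the simple trend — pairing an electron in O's 2p⁴ costs repulsion energy, so O ionizes more easily than half-filled N (2p³).
Tabulated first ionization energy (kJ/mol): N 1402, O 1314, Na 496, Ar 1521, As 947.
So from lowest to highest: Na < As < O < N < Ar.

Na < As < O < N < Ar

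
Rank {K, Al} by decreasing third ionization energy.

Consider each +2 ion: K²⁺ is already 1 electron into the core; Al²⁺ still has 1 valence electron.
Breaking into a closed-shell core is much more expensive than removing a leftover valence electron — K has the largest IE_3 here.
Approximate IE_3 values (kJ/mol): K 4420, Al 2745.
Putting it together, IE_3: Al < K.

K, Al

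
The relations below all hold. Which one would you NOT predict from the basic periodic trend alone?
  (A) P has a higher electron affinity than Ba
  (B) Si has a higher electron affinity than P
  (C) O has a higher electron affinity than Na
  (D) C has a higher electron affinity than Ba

(B)

The general trend: electron affinity increases across a period and decreases down a group.
(A) P (period 3, group 15) vs Ba (period 6, group 2): the stated order agrees with the simple trend.
(B) Si (period 3, group 14) vs P (period 3, group 15): the stated order contradicts the simple trend.
(C) O (period 2, group 16) vs Na (period 3, group 1): the stated order agrees with the simple trend.
(D) C (period 2, group 14) vs Ba (period 6, group 2): the stated order agrees with the simple trend.
The exception is (B): adding an electron to P's half-filled 3p³ is unfavourable, so Si (3p²) has the more exothermic EA.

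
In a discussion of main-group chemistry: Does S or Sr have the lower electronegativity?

Sr

Atoms toward the upper right of the periodic table pull bonding electrons most strongly.
Neither a single period nor a single group — weigh both effects.
S > Sr: both effects reinforce here, so S is clearly the higher of the two.
For reference (Pauling): S 2.58, Sr 0.95.
So Sr has the lower electronegativity (Sr < S).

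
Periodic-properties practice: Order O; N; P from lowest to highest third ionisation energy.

P < N < O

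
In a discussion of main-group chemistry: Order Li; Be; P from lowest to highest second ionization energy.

The second ionization energy removes an electron from the +1 ion. For each element: Li⁺ is the bare [He] core; Be⁺ still has 1 valence electron; P⁺ still has 4 valence electrons.
Pulling an electron out of a noble-gas core costs far more than removing a remaining valence electron, so Li sits at the high end of IE_2.
Valence configurations: Be⁺ [He]2s¹, P⁺ [Ne]3s²3p².
Tabulated IE_2 (kJ/mol): Li 7298, Be 1757, P 1907.
Hence IE_2: Be < P < Li.

Be, P, Li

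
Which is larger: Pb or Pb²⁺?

Pb

Forming Pb²⁺ removes 2 electrons from Pb. Fewer electrons for the same nuclear charge means less shielding and a higher Z_eff on the remaining electrons.
A cation is smaller than its parent atom: Pb²⁺ < Pb.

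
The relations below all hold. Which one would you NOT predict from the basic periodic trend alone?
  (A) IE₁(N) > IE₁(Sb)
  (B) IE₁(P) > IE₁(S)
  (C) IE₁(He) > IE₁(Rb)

(B)

The general trend: first ionisation energy increases across a period and decreases down a group.
(A) N (period 2, group 15) vs Sb (period 5, group 15): the stated order agrees with the simple trend.
(B) P (period 3, group 15) vs S (period 3, group 16): the stated order contradicts the simple trend.
(C) He (period 1, group 18) vs Rb (period 5, group 1): the stated order agrees with the simple trend.
The exception is (B): S (3p⁴) ionizes more easily than half-filled P (3p³) because the paired 3p electron in S is pushed out by e⁻–e⁻ repulsion.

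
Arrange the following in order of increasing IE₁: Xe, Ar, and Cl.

IE₁ increases left→right with effective nuclear charge and decreases top→bottom as the valence shell moves farther out.
Neither a single period nor a single group — weigh both effects.
Cl > Xe: the two effects oppose for this pair; the down-group effect wins (1251 vs 1170 kJ/mol).
Ar > Cl: both are in period 3; the period trend gives Ar the larger value.
Tabulated first ionization energy (kJ/mol): Cl 1251, Ar 1521, Xe 1170.
So from lowest to highest: Xe < Cl < Ar.

Xe < Cl < Ar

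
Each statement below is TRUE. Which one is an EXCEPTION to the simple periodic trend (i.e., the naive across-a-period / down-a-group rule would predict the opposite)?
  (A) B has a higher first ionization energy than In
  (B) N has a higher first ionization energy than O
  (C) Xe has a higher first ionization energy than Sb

(B)

The general trend: first ionization energy increases across a period and decreases down a group.
(A) B (period 2, group 13) vs In (period 5, group 13): the stated order agrees with the simple trend.
(B) N (period 2, group 15) vs O (period 2, group 16): the stated order contradicts the simple trend.
(C) Xe (period 5, group 18) vs Sb (period 5, group 15): the stated order agrees with the simple trend.
The exception is (B): pairing an electron in O's 2p⁴ costs repulsion energy, so O ionizes more easily than half-filled N (2p³).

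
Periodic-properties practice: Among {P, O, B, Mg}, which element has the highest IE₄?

The fourth ionization energy removes an electron from the +3 ion. For each element: P³⁺ still has 2 valence electrons; O³⁺ still has 3 valence electrons; B³⁺ is the bare [He] core; Mg³⁺ is already 1 electron into the core.
Core electrons are held far more tightly than valence electrons, so Mg and B top the IE_4 order.
Valence configurations: P³⁺ [Ne]3s², O³⁺ [He]2s²2p¹.
The numbers (kJ/mol): P 4964, O 7469, B 25026, Mg 10543.
Hence IE_4: P < O < Mg < B.

B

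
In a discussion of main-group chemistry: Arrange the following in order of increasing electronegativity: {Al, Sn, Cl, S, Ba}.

Ba, Al, Sn, S, Cl

Electronegativity increases across a period and decreases down a group, tracking effective nuclear charge and atomic size.
These span different periods and groups, so the two trends combine.
Al > Ba: both effects reinforce here, so Al is clearly the higher of the two.
Sn > Al: the two effects oppose for this pair; the across-period effect wins (1.96 vs 1.61).
S > Sn: both effects reinforce here, so S is clearly the higher of the two.
Cl > S: Cl lies to the right of S in period 3, so the across-period effect alone puts Cl higher.
Tabulated electronegativity (Pauling): Al 1.61, S 2.58, Cl 3.16, Sn 1.96, Ba 0.89.
So from lowest to highest: Ba < Al < Sn < S < Cl.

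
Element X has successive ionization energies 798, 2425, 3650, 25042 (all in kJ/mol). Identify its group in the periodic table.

Group 13

Look for the largest jump between consecutive ionization energies: IE4/IE3 ≈ 6.9, far larger than any earlier ratio.
That jump marks the point where a core electron is being removed. So the atom has 3 valence electrons.
A main-group element with 3 valence electrons is in group 13.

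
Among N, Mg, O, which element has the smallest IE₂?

Mg

Consider each +1 ion: N⁺ still has 4 valence electrons; Mg⁺ still has 1 valence electron; O⁺ still has 5 valence electrons.
All are still removing valence electrons, so compare the +1 ions as you would atoms: IE_2 generally rises across a period (higher Z_eff) and falls down a group (larger shell), subject to the usual subshell exceptions.
Valence configurations: N⁺ [He]2s²2p², Mg⁺ [Ne]3s¹, O⁺ [He]2s²2p³.
Approximate IE_2 values (kJ/mol): N 2856, Mg 1451, O 3388.
Overall IE_2 order: Mg < N < O.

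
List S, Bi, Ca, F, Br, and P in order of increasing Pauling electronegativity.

Ca < Bi < P < S < Br < F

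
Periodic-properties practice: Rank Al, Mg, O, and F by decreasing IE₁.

F, O, Mg, Al

Removing the outermost electron gets harder across a period and easier down a group.
These span different periods and groups, so the two trends combine.
Mg > Al: this pair runs against the simple trend — see the exception note.
O > Mg: relative to Mg, both the across-period and down-group shifts push O's first ionization energy up.
F > O: F lies to the right of O in period 2, so the across-period effect alone puts F higher.
Note the exception: Mg has a higher first ionization energy than Al, contrary to the simple trend — Al's single 3p electron is easier to remove than one from Mg's filled 3s².
For reference (kJ/mol): O 1314, F 1681, Mg 738, Al 578.
So from highest to lowest: F > O > Mg > Al.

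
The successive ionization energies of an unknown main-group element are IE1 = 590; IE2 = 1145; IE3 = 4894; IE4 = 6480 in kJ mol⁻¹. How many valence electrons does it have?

Look for the largest jump between consecutive ionization energies: IE3/IE2 ≈ 4.3, far larger than any earlier ratio.
That jump marks the point where a core electron is being removed. So the atom has 2 valence electrons.

2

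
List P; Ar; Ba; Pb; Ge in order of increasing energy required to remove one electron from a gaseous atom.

Ba < Pb < Ge < P < Ar

P is in period 3, group 15; Ar is in period 3, group 18; Ge is in period 4, group 14; Ba is in period 6, group 2; Pb is in period 6, group 14.
Removing the outermost electron gets harder across a period and easier down a group.
Neither a single period nor a single group — weigh both effects.
Pb > Ba: Pb lies to the right of Ba in period 6, so the across-period effect alone puts Pb higher.
Ge > Pb: Ge sits above Pb in group 14, so the down-group effect alone puts Ge higher.
P > Ge: relative to Ge, both the across-period and down-group shifts push P's first ionization energy up.
Ar > P: both are in period 3; the period trend gives Ar the larger value.
For reference (kJ/mol): P 1012, Ar 1521, Ge 762, Ba 503, Pb 716.
So from lowest to highest: Ba < Pb < Ge < P < Ar.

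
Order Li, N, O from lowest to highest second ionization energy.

Consider each +1 ion: Li⁺ is the bare [He] core; N⁺ still has 4 valence electrons; O⁺ still has 5 valence electrons.
Breaking into a closed-shell core is much more expensive than removing a leftover valence electron — Li has the largest IE_2 here.
Valence configurations: N⁺ [He]2s²2p², O⁺ [He]2s²2p³.
The numbers (kJ/mol): Li 7298, N 2856, O 3388.
So the second ionization energies run N < O < Li.

N < O < Li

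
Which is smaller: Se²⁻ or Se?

Forming Se²⁻ adds 2 electrons to Se. More electron–electron repulsion in the same shell, with unchanged nuclear charge, lets the cloud expand.
An anion is larger than its parent atom: Se²⁻ > Se.

Se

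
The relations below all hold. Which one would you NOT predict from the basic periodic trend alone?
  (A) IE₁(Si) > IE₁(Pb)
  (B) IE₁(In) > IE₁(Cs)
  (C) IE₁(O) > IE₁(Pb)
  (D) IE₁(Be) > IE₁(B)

The general trend: IE₁ increases across a period and decreases down a group.
(A) Si (period 3, group 14) vs Pb (period 6, group 14): the stated order agrees with the simple trend.
(B) In (period 5, group 13) vs Cs (period 6, group 1): the stated order agrees with the simple trend.
(C) O (period 2, group 16) vs Pb (period 6, group 14): the stated order agrees with the simple trend.
(D) Be (period 2, group 2) vs B (period 2, group 13): the stated order contradicts the simple trend.
The exception is (D): removing B's lone 2p electron is easier than breaking Be's filled 2s².

(D)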